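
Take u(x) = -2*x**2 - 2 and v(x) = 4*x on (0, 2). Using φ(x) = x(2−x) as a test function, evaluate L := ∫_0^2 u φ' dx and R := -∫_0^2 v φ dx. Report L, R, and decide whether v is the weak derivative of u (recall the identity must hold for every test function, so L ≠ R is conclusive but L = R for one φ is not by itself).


LHS = 16/3, RHS = -16/3. No, v is not the weak derivative of u.

u(x) = -2*x**2 - 2, classical derivative u'(x) = -4*x.
φ(x) = x(2−x), so φ'(x) = 2 - 2*x.
Note φ(0) = φ(2) = 0, so the boundary term u·φ vanishes.
LHS = ∫_0^2 u(x) φ'(x) dx = ∫_0^2 (4*x^3 - 4*x^2 + 4*x - 4) dx. Term by term:
  ∫_0^2 4*x^3 dx = 16;  ∫_0^2 -4*x^2 dx = -32/3;  ∫_0^2 4*x dx = 8;
  ∫_0^2 -4 dx = -8.
Sum: 16 − 32/3 + 8 − 8 = 16/3.
So LHS = 16/3.
∫_0^2 v(x) φ(x) dx = ∫_0^2 (-4*x^3 + 8*x^2) dx. Term by term:
  ∫_0^2 -4*x^3 dx = -16;  ∫_0^2 8*x^2 dx = 64/3.
Sum: -16 + 64/3 = 16/3.
So RHS = -∫_0^2 v(x) φ(x) dx = -16/3.
LHS − RHS = 32/3 ≠ 0, so the identity fails.
(For a valid weak derivative the identity must hold for EVERY test function, in particular this one. The failure shows v is NOT the weak derivative of u.)
Correct weak derivative would be u'(x) = -4*x.


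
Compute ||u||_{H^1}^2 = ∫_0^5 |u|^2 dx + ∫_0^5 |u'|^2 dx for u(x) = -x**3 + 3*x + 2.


||u||_{H^1}^2 = 85755/7

The H^1 norm (squared) on an interval (0, L) is
  ||u||_{H^1}^2 = ∫_0^L u(x)^2 dx + ∫_0^L u'(x)^2 dx.
Compute u'(x) = 3 - 3*x**2.
Then u(x)^2 = x**6 - 6*x**4 - 4*x**3 + 9*x**2 + 12*x + 4 and u'(x)^2 = 9*x**4 - 18*x**2 + 9.
Integrate each monomial from 0 to 5 using ∫_0^5 c·x^n dx = c·5^(n+1)/(n+1):
  ∫_0^5 u(x)^2 dx = ∫_0^5 (x^6 - 6*x^4 - 4*x^3 + 9*x^2 + 12*x + 4) dx. Term by term:
    ∫_0^5 x^6 dx = 78125/7;  ∫_0^5 -6*x^4 dx = -3750;  ∫_0^5 -4*x^3 dx = -625;
    ∫_0^5 9*x^2 dx = 375;  ∫_0^5 12*x dx = 150;  ∫_0^5 4 dx = 20.
  Sum: 78125/7 − 3750 − 625 + 375 + 150 + 20 = 51315/7.
  ∫_0^5 u'(x)^2 dx = ∫_0^5 (9*x^4 - 18*x^2 + 9) dx. Term by term:
    ∫_0^5 9*x^4 dx = 5625;  ∫_0^5 -18*x^2 dx = -750;  ∫_0^5 9 dx = 45.
  Sum: 5625 − 750 + 45 = 4920.
Adding: ||u||_{H^1}^2 = 51315/7 + 4920 = 85755/7.


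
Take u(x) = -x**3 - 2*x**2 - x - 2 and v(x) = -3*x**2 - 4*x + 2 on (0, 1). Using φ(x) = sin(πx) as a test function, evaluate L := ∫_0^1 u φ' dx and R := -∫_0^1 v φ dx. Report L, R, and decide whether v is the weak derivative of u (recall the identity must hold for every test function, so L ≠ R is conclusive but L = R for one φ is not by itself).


LHS = -12/π^3 + 9/π, RHS = -12/π^3 + 3/π. No, v is not the weak derivative of u.

u(x) = -x**3 - 2*x**2 - x - 2, classical derivative u'(x) = -3*x**2 - 4*x - 1.
φ(x) = sin(πx), so φ'(x) = π*cos(π*x).
Note φ(0) = φ(1) = 0, so the boundary term u·φ vanishes.
LHS = ∫_0^1 u(x) φ'(x) dx = ∫_0^1 (-π*x^3*cos(π*x) - 2*π*x^2*cos(π*x) - π*x*cos(π*x) - 2*π*cos(π*x)) dx. Term by term:
  ∫_0^1 -2*π*cos(π*x) dx = 0;  ∫_0^1 -π*x*cos(π*x) dx = 2/π;  ∫_0^1 -π*x^3*cos(π*x) dx = -12/π^3 + 3/π;
  ∫_0^1 -2*π*x^2*cos(π*x) dx = 4/π.
Sum: 0 + 2/π + -12/π^3 + 3/π + 4/π = -12/π^3 + 9/π.
So LHS = -12/π^3 + 9/π.
∫_0^1 v(x) φ(x) dx = ∫_0^1 (-3*x^2*sin(π*x) - 4*x*sin(π*x) + 2*sin(π*x)) dx. Term by term:
  ∫_0^1 2*sin(π*x) dx = 4/π;  ∫_0^1 -4*x*sin(π*x) dx = -4/π;  ∫_0^1 -3*x^2*sin(π*x) dx = -3/π + 12/π^3.
Sum: 4/π − 4/π + -3/π + 12/π^3 = -3/π + 12/π^3.
So RHS = -∫_0^1 v(x) φ(x) dx = -12/π^3 + 3/π.
LHS − RHS = 6/π ≠ 0, so the identity fails.
(For a valid weak derivative the identity must hold for EVERY test function, in particular this one. The failure shows v is NOT the weak derivative of u.)
Correct weak derivative would be u'(x) = -3*x**2 - 4*x - 1.


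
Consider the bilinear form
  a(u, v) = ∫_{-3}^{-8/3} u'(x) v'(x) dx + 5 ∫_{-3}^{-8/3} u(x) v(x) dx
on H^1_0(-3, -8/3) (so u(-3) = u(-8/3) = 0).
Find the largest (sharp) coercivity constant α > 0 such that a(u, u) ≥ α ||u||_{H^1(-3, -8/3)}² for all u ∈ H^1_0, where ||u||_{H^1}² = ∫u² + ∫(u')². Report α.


α = 1

Coercivity of a(·,·) on H^1_0(-3, -8/3) means a(u, u) ≥ α ||u||_{H^1}² for every u ∈ H^1_0.
The interval has length L = 1/3, and Poincaré/coercivity depend only on L. Here a(u, u) = ∫(u')² + (5)·∫u².
Here c = 5 ≥ 1, so a(u,u) = ∫(u')² + c∫u² ≥ ∫(u')² + ∫u² = ||u||_{H^1}², i.e. α = 1 works. No larger α is possible: a(u,u) ≥ α||u||_{H^1}² means (1−α)∫(u')² ≥ (α−c)∫u², and for the modes u_n = sin(nπ(x−x₀)/L) (x₀ the left endpoint) one has ∫u_n²/∫(u_n')² = (L/(nπ))² → 0, so a(u_n,u_n)/||u_n||_{H^1}² → 1. Hence the optimal constant is α = 1.
Therefore α = 1.


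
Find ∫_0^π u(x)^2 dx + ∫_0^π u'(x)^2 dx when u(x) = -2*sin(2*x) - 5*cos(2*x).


||u||_{H^1(0,π)}^2 = 145*π/2

u'(x) = 10*sin(2*x) - 4*cos(2*x).
Expand u² and (u')² and integrate term by term on (0, π), using: for integers n ≥ 1, ∫_0^π sin²(nx) dx = ∫_0^π cos²(nx) dx = π/2; for n ≠ n', ∫_0^π sin(nx)sin(n'x) dx = ∫_0^π cos(nx)cos(n'x) dx = 0; and by product-to-sum, ∫_0^π sin(nx)cos(n'x) dx = ½∫_0^π [sin((n+n')x) + sin((n−n')x)] dx, which is 0 when n+n' is even and 2n/(n²−n'²) when n+n' is odd (it need not vanish on (0, π)).
  u² squared terms: (-5)²·∫cos(2x)² dx = 25·π/2 = 25*π/2;  (-2)²·∫sin(2x)² dx = 4·π/2 = 2*π.
  u² cross terms: 2·(-5)·(-2)·∫cos(2x)·sin(2x) dx = 20·(0) = 0.
  So ∫_0^π u² dx = 25*π/2 + 2*π + 0 = 29*π/2.
  (u')² squared terms: (-4)²·∫cos(2x)² dx = 16·π/2 = 8*π;  (10)²·∫sin(2x)² dx = 100·π/2 = 50*π.
  (u')² cross terms: 2·(-4)·(10)·∫cos(2x)·sin(2x) dx = -80·(0) = 0.
  So ∫_0^π (u')² dx = 8*π + 50*π + 0 = 58*π.
||u||_{H^1}^2 = (29*π/2) + (58*π) = 145*π/2.


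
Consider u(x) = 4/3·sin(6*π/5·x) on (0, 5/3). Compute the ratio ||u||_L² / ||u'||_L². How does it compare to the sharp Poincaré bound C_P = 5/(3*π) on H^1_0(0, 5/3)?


||u||_L² / ||u'||_L² = 5/(6*π) < C_P = 5/(3*π).

u(x) = 4/3·sin(6*π/5·x), so u'(x) = 8*π*cos(6*π*x/5)/5.
Writing u(x) = A·sin(kπx/L) with A = 4/3 and k = 2, use ∫_0^L sin²(kπx/L) dx = L/2 and ∫_0^L cos²(kπx/L) dx = L/2.
u² = 16/9·sin²(6*π/5·x) and (u')² = 64*π^2/25·cos²(6*π/5·x), and each of sin², cos² integrates to L/2 = 5/6 over (0, 5/3).
∫_0^5/3 u² dx = 40/27, so ||u||_L² = 2*sqrt(30)/9.
∫_0^5/3 (u')² dx = 32*π^2/15, so ||u'||_L² = 4*sqrt(30)*π/15.
Ratio ||u||_L² / ||u'||_L² = 5/(6*π).
Sharp Poincaré constant on H^1_0(0, 5/3) is C_P = L/π = 5/(3*π), achieved by sin(3*π/5·x).
This is the k = 2 harmonic; the ratio L/(kπ) is strictly less than C_P = L/π, consistent with the sharp inequality ||u||_L² ≤ C_P ||u'||_L².


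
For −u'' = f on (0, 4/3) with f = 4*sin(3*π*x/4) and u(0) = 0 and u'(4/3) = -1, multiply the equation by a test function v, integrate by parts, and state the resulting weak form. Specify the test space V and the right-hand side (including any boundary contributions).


V = {v ∈ H^1(0, 4/3) : v(0) = 0} (test functions vanish at x = 0 where u is specified); weak form: ∫_0^4/3 u'v' dx = ∫_0^4/3 (4*sin(3*π*x/4)) v dx − v(4/3) for all v ∈ V.

Multiply both sides by a test function v and integrate from 0 to 4/3:
  ∫_0^4/3 −u''(x) v(x) dx = ∫_0^4/3 f(x) v(x) dx.
Integrate the LHS by parts once:
  ∫_0^4/3 −u'' v dx = −[u'(x) v(x)]_0^4/3 + ∫_0^4/3 u'(x) v'(x) dx.
Thus ∫_0^4/3 u'(x) v'(x) dx = ∫_0^4/3 f(x) v(x) dx + [u'(x) v(x)]_0^4/3.
Choose V so that boundary terms are either known or forced to vanish.
Mixed BC: u(0) = 0 (Dirichlet) and u'(4/3) = -1 (Neumann). Define V = {v ∈ H^1(0, 4/3) : v(0) = 0}. Then [u' v]_0^4/3 = u'(4/3)·v(4/3) − u'(0)·0 = − v(4/3).
Weak formulation: find u (satisfying any essential BC) such that ∫_0^4/3 u'(x) v'(x) dx = ∫_0^4/3 f v dx − v(4/3) for all v ∈ V (Dirichlet at 0 absorbed into V; Neumann datum at x = 4/3 contributes the boundary term).
Substituting f(x) = 4*sin(3*π*x/4), the right-hand side is ∫_0^4/3 (4*sin(3*π*x/4)) v dx − v(4/3).


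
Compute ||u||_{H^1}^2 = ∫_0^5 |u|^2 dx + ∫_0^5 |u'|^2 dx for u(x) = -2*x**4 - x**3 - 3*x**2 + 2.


||u||_{H^1}^2 = 38441485/18

The H^1 norm (squared) on an interval (0, L) is
  ||u||_{H^1}^2 = ∫_0^L u(x)^2 dx + ∫_0^L u'(x)^2 dx.
Compute u'(x) = -8*x**3 - 3*x**2 - 6*x.
Then u(x)^2 = 4*x**8 + 4*x**7 + 13*x**6 + 6*x**5 + x**4 - 4*x**3 - 12*x**2 + 4 and u'(x)^2 = 64*x**6 + 48*x**5 + 105*x**4 + 36*x**3 + 36*x**2.
Integrate each monomial from 0 to 5 using ∫_0^5 c·x^n dx = c·5^(n+1)/(n+1):
  ∫_0^5 u(x)^2 dx = ∫_0^5 (4*x^8 + 4*x^7 + 13*x^6 + 6*x^5 + x^4 - 4*x^3 - 12*x^2 + 4) dx. Term by term:
    ∫_0^5 4*x^8 dx = 7812500/9;  ∫_0^5 4*x^7 dx = 390625/2;  ∫_0^5 13*x^6 dx = 1015625/7;
    ∫_0^5 6*x^5 dx = 15625;  ∫_0^5 x^4 dx = 625;  ∫_0^5 -4*x^3 dx = -625;
    ∫_0^5 -12*x^2 dx = -500;  ∫_0^5 4 dx = 20.
  Sum: 7812500/9 + 390625/2 + 1015625/7 + 15625 + 625 − 625 − 500 + 20 = 154173895/126.
  ∫_0^5 u'(x)^2 dx = ∫_0^5 (64*x^6 + 48*x^5 + 105*x^4 + 36*x^3 + 36*x^2) dx. Term by term:
    ∫_0^5 64*x^6 dx = 5000000/7;  ∫_0^5 48*x^5 dx = 125000;  ∫_0^5 105*x^4 dx = 65625;
    ∫_0^5 36*x^3 dx = 5625;  ∫_0^5 36*x^2 dx = 1500.
  Sum: 5000000/7 + 125000 + 65625 + 5625 + 1500 = 6384250/7.
Adding: ||u||_{H^1}^2 = 154173895/126 + 6384250/7 = 38441485/18.


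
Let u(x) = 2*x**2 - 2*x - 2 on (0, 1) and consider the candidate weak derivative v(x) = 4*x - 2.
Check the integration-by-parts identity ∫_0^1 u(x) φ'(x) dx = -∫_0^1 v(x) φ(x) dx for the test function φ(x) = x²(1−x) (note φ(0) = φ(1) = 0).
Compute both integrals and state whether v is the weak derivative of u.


LHS = -1/30, RHS = -1/30. Yes, v = u' weakly.

u(x) = 2*x**2 - 2*x - 2, classical derivative u'(x) = 4*x - 2.
φ(x) = x²(1−x), so φ'(x) = x*(2 - 3*x).
Note φ(0) = φ(1) = 0, so the boundary term u·φ vanishes.
LHS = ∫_0^1 u(x) φ'(x) dx = ∫_0^1 (-6*x^4 + 10*x^3 + 2*x^2 - 4*x) dx. Term by term:
  ∫_0^1 -6*x^4 dx = -6/5;  ∫_0^1 10*x^3 dx = 5/2;  ∫_0^1 2*x^2 dx = 2/3;
  ∫_0^1 -4*x dx = -2.
Sum: -6/5 + 5/2 + 2/3 − 2 = -1/30.
So LHS = -1/30.
∫_0^1 v(x) φ(x) dx = ∫_0^1 (-4*x^4 + 6*x^3 - 2*x^2) dx. Term by term:
  ∫_0^1 -4*x^4 dx = -4/5;  ∫_0^1 6*x^3 dx = 3/2;  ∫_0^1 -2*x^2 dx = -2/3.
Sum: -4/5 + 3/2 − 2/3 = 1/30.
So RHS = -∫_0^1 v(x) φ(x) dx = -1/30.
LHS = RHS, so the identity holds for this test φ.
Moreover u is smooth here and v(x) = u'(x) = 4*x - 2 pointwise, so the identity holds for every test function. Hence v is the weak derivative of u.


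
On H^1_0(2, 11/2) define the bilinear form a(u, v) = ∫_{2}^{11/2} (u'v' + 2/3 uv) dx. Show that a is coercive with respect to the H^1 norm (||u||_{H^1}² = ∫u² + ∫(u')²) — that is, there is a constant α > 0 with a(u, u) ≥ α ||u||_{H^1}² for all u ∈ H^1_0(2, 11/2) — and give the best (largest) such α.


α = 2*(49 + 6*π^2)/(3*(4*π^2 + 49))

Coercivity of a(·,·) on H^1_0(2, 11/2) means a(u, u) ≥ α ||u||_{H^1}² for every u ∈ H^1_0.
The interval has length L = 7/2, and Poincaré/coercivity depend only on L. Here a(u, u) = ∫(u')² + (2/3)·∫u².
Here 0 < c = 2/3 < 1. The condition a(u,u) ≥ α||u||_{H^1}² reads (1−α)∫(u')² ≥ (α−c)∫u². Any admissible α is ≤ 1 (rapidly oscillating u have ∫u²/∫(u')² → 0), and α = 1 would force 0 ≥ (1−c)∫u², impossible since c < 1; so 1−α > 0. By the sharp Poincaré inequality on H^1_0 of an interval of length L, ∫(u')² ≥ (π/L)²∫u² with equality for the first sine mode sin(π(x−x₀)/L) (x₀ the left endpoint), so the inequality holds for all u iff (1−α)(π/L)² ≥ α − c, i.e. α ≤ ((π/L)² + c)/((π/L)² + 1) = (1 + c(L/π)²)/(1 + (L/π)²). With (π/L)² = 4*π^2/49 and c = 2/3, the largest admissible constant is α = ((π/L)² + c)/((π/L)² + 1).
Simplifying, α = 2*(49 + 6*π^2)/(3*(4*π^2 + 49)).


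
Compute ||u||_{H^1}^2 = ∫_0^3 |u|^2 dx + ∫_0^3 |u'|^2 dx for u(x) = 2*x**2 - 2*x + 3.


||u||_{H^1}^2 = 1167/5

The H^1 norm (squared) on an interval (0, L) is
  ||u||_{H^1}^2 = ∫_0^L u(x)^2 dx + ∫_0^L u'(x)^2 dx.
Compute u'(x) = 4*x - 2.
Then u(x)^2 = 4*x**4 - 8*x**3 + 16*x**2 - 12*x + 9 and u'(x)^2 = 16*x**2 - 16*x + 4.
Integrate each monomial from 0 to 3 using ∫_0^3 c·x^n dx = c·3^(n+1)/(n+1):
  ∫_0^3 u(x)^2 dx = ∫_0^3 (4*x^4 - 8*x^3 + 16*x^2 - 12*x + 9) dx. Term by term:
    ∫_0^3 4*x^4 dx = 972/5;  ∫_0^3 -8*x^3 dx = -162;  ∫_0^3 16*x^2 dx = 144;
    ∫_0^3 -12*x dx = -54;  ∫_0^3 9 dx = 27.
  Sum: 972/5 − 162 + 144 − 54 + 27 = 747/5.
  ∫_0^3 u'(x)^2 dx = ∫_0^3 (16*x^2 - 16*x + 4) dx. Term by term:
    ∫_0^3 16*x^2 dx = 144;  ∫_0^3 -16*x dx = -72;  ∫_0^3 4 dx = 12.
  Sum: 144 − 72 + 12 = 84.
Adding: ||u||_{H^1}^2 = 747/5 + 84 = 1167/5.


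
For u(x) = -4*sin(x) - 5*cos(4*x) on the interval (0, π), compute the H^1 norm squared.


||u||_{H^1(0,π)}^2 = -272/3 + 457*π/2

u'(x) = 20*sin(4*x) - 4*cos(x).
Expand u² and (u')² and integrate term by term on (0, π), using: for integers n ≥ 1, ∫_0^π sin²(nx) dx = ∫_0^π cos²(nx) dx = π/2; for n ≠ n', ∫_0^π sin(nx)sin(n'x) dx = ∫_0^π cos(nx)cos(n'x) dx = 0; and by product-to-sum, ∫_0^π sin(nx)cos(n'x) dx = ½∫_0^π [sin((n+n')x) + sin((n−n')x)] dx, which is 0 when n+n' is even and 2n/(n²−n'²) when n+n' is odd (it need not vanish on (0, π)).
  u² squared terms: (-5)²·∫cos(4x)² dx = 25·π/2 = 25*π/2;  (-4)²·∫sin(x)² dx = 16·π/2 = 8*π.
  u² cross terms: 2·(-5)·(-4)·∫cos(4x)·sin(x) dx = 40·(-2/15) = -16/3.
  So ∫_0^π u² dx = 25*π/2 + 8*π − 16/3 = -16/3 + 41*π/2.
  (u')² squared terms: (-4)²·∫cos(x)² dx = 16·π/2 = 8*π;  (20)²·∫sin(4x)² dx = 400·π/2 = 200*π.
  (u')² cross terms: 2·(-4)·(20)·∫cos(x)·sin(4x) dx = -160·(8/15) = -256/3.
  So ∫_0^π (u')² dx = 8*π + 200*π − 256/3 = -256/3 + 208*π.
||u||_{H^1}^2 = (-16/3 + 41*π/2) + (-256/3 + 208*π) = -272/3 + 457*π/2.


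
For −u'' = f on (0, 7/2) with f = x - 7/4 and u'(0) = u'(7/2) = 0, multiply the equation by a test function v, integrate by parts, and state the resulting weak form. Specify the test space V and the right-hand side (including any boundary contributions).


V = H^1(0, 7/2) (no boundary constraint on v; u is determined up to an additive constant); weak form: ∫_0^7/2 u'v' dx = ∫_0^7/2 (x - 7/4) v dx for all v ∈ V.

Multiply both sides by a test function v and integrate from 0 to 7/2:
  ∫_0^7/2 −u''(x) v(x) dx = ∫_0^7/2 f(x) v(x) dx.
Integrate the LHS by parts once:
  ∫_0^7/2 −u'' v dx = −[u'(x) v(x)]_0^7/2 + ∫_0^7/2 u'(x) v'(x) dx.
Thus ∫_0^7/2 u'(x) v'(x) dx = ∫_0^7/2 f(x) v(x) dx + [u'(x) v(x)]_0^7/2.
Choose V so that boundary terms are either known or forced to vanish.
u has homogeneous Neumann: u'(0) = u'(7/2) = 0. So [u' v]_0^7/2 = 0·v(7/2) − 0·v(0) = 0 for any v; take V = H^1(0, 7/2).
Weak formulation: find u (satisfying any essential BC) such that ∫_0^7/2 u'(x) v'(x) dx = ∫_0^7/2 f v dx for all v ∈ V (homogeneous Neumann, so boundary terms vanish).
Substituting f(x) = x - 7/4, the right-hand side is ∫_0^7/2 (x - 7/4) v dx.
Compatibility check (pure Neumann): taking v ≡ 1 ∈ V gives 0 = ∫_0^7/2 f dx + (0) − (0), i.e. ∫_0^7/2 f dx must equal u'(0) − u'(7/2) = 0. Indeed ∫_0^7/2 (x - 7/4) dx = 0, so the data are compatible. The solution is then unique only up to an additive constant (fix it e.g. by requiring ∫_0^7/2 u dx = 0).


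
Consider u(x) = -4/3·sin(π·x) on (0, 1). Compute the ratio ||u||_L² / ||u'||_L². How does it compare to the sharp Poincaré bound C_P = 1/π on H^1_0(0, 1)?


||u||_L² / ||u'||_L² = 1/π = C_P.

u(x) = -4/3·sin(π·x), so u'(x) = -4*π*cos(π*x)/3.
Writing u(x) = A·sin(kπx/L) with A = -4/3 and k = 1, use ∫_0^L sin²(kπx/L) dx = L/2 and ∫_0^L cos²(kπx/L) dx = L/2.
u² = 16/9·sin²(π·x) and (u')² = 16*π^2/9·cos²(π·x), and each of sin², cos² integrates to L/2 = 1/2 over (0, 1).
∫_0^1 u² dx = 8/9, so ||u||_L² = 2*sqrt(2)/3.
∫_0^1 (u')² dx = 8*π^2/9, so ||u'||_L² = 2*sqrt(2)*π/3.
Ratio ||u||_L² / ||u'||_L² = 1/π.
Sharp Poincaré constant on H^1_0(0, 1) is C_P = L/π = 1/π, achieved by sin(π·x).
This is the k = 1 eigenfunction (up to amplitude), so the ratio equals the sharp Poincaré constant exactly.


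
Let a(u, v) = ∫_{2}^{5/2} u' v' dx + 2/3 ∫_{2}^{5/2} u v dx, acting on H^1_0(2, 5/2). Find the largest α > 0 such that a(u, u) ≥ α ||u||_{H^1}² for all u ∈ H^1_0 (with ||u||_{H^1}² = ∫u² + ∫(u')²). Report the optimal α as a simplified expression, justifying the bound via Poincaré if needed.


α = 2*(1 + 6*π^2)/(3*(1 + 4*π^2))

Coercivity of a(·,·) on H^1_0(2, 5/2) means a(u, u) ≥ α ||u||_{H^1}² for every u ∈ H^1_0.
The interval has length L = 1/2, and Poincaré/coercivity depend only on L. Here a(u, u) = ∫(u')² + (2/3)·∫u².
Here 0 < c = 2/3 < 1. The condition a(u,u) ≥ α||u||_{H^1}² reads (1−α)∫(u')² ≥ (α−c)∫u². Any admissible α is ≤ 1 (rapidly oscillating u have ∫u²/∫(u')² → 0), and α = 1 would force 0 ≥ (1−c)∫u², impossible since c < 1; so 1−α > 0. By the sharp Poincaré inequality on H^1_0 of an interval of length L, ∫(u')² ≥ (π/L)²∫u² with equality for the first sine mode sin(π(x−x₀)/L) (x₀ the left endpoint), so the inequality holds for all u iff (1−α)(π/L)² ≥ α − c, i.e. α ≤ ((π/L)² + c)/((π/L)² + 1) = (1 + c(L/π)²)/(1 + (L/π)²). With (π/L)² = 4*π^2 and c = 2/3, the largest admissible constant is α = ((π/L)² + c)/((π/L)² + 1).
Simplifying, α = 2*(1 + 6*π^2)/(3*(1 + 4*π^2)).


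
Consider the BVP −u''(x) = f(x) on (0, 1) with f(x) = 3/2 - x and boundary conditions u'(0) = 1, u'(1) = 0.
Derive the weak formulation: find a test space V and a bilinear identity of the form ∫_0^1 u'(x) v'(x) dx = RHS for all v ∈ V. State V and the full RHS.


V = H^1(0, 1) (v unrestricted at boundary; u is determined up to an additive constant); weak form: ∫_0^1 u'v' dx = ∫_0^1 (3/2 - x) v dx − v(0) for all v ∈ V.

Multiply both sides by a test function v and integrate from 0 to 1:
  ∫_0^1 −u''(x) v(x) dx = ∫_0^1 f(x) v(x) dx.
Integrate the LHS by parts once:
  ∫_0^1 −u'' v dx = −[u'(x) v(x)]_0^1 + ∫_0^1 u'(x) v'(x) dx.
Thus ∫_0^1 u'(x) v'(x) dx = ∫_0^1 f(x) v(x) dx + [u'(x) v(x)]_0^1.
Choose V so that boundary terms are either known or forced to vanish.
u has inhomogeneous Neumann u'(0) = 1, u'(1) = 0. [u' v]_0^1 = (0)·v(1) − (1)·v(0) = − v(0). Take V = H^1(0, 1); boundary term becomes part of RHS.
Weak formulation: find u (satisfying any essential BC) such that ∫_0^1 u'(x) v'(x) dx = ∫_0^1 f v dx − v(0) for all v ∈ V (Neumann data are natural BCs: they enter the RHS as boundary terms).
Substituting f(x) = 3/2 - x, the right-hand side is ∫_0^1 (3/2 - x) v dx − v(0).
Compatibility check (pure Neumann): taking v ≡ 1 ∈ V gives 0 = ∫_0^1 f dx + (0) − (1), i.e. ∫_0^1 f dx must equal u'(0) − u'(1) = 1. Indeed ∫_0^1 (3/2 - x) dx = 1, so the data are compatible. The solution is then unique only up to an additive constant (fix it e.g. by requiring ∫_0^1 u dx = 0).


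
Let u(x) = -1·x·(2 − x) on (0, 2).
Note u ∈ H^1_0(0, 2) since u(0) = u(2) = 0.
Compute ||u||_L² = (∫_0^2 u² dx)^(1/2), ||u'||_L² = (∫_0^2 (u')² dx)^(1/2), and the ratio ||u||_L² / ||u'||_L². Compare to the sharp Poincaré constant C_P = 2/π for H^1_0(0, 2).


||u||_L² / ||u'||_L² = sqrt(10)/5 < C_P = 2/π.

u(x) = -1·x·(2 − x), so u'(x) = 2*x - 2.
u(x) = -1·x·(2 − x) vanishes at x = 0 and x = 2, so u ∈ H^1_0(0, 2). Differentiate via the product rule and integrate the resulting polynomials term by term.
  ∫_0^2 u² dx = ∫_0^2 (x^4 - 4*x^3 + 4*x^2) dx. Term by term:
    ∫_0^2 x^4 dx = 32/5;  ∫_0^2 -4*x^3 dx = -16;  ∫_0^2 4*x^2 dx = 32/3.
  Sum: 32/5 − 16 + 32/3 = 16/15.
  ∫_0^2 (u')² dx = ∫_0^2 (4*x^2 - 8*x + 4) dx. Term by term:
    ∫_0^2 4*x^2 dx = 32/3;  ∫_0^2 -8*x dx = -16;  ∫_0^2 4 dx = 8.
  Sum: 32/3 − 16 + 8 = 8/3.
∫_0^2 u² dx = 16/15, so ||u||_L² = 4*sqrt(15)/15.
∫_0^2 (u')² dx = 8/3, so ||u'||_L² = 2*sqrt(6)/3.
Ratio ||u||_L² / ||u'||_L² = sqrt(10)/5.
Sharp Poincaré constant on H^1_0(0, 2) is C_P = L/π = 2/π, achieved by sin(π/2·x).
A polynomial bump cannot attain the sharp Poincaré constant (only the first sine eigenfunction does), so the ratio is strictly less than C_P, consistent with ||u||_L² ≤ C_P ||u'||_L².


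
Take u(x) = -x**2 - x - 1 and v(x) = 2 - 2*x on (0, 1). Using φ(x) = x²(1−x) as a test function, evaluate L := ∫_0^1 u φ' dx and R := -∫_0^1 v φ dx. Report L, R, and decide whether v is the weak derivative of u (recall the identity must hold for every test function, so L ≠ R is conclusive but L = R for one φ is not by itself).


LHS = 11/60, RHS = -1/15. No, v is not the weak derivative of u.

u(x) = -x**2 - x - 1, classical derivative u'(x) = -2*x - 1.
φ(x) = x²(1−x), so φ'(x) = x*(2 - 3*x).
Note φ(0) = φ(1) = 0, so the boundary term u·φ vanishes.
LHS = ∫_0^1 u(x) φ'(x) dx = ∫_0^1 (3*x^4 + x^3 + x^2 - 2*x) dx. Term by term:
  ∫_0^1 3*x^4 dx = 3/5;  ∫_0^1 x^3 dx = 1/4;  ∫_0^1 x^2 dx = 1/3;
  ∫_0^1 -2*x dx = -1.
Sum: 3/5 + 1/4 + 1/3 − 1 = 11/60.
So LHS = 11/60.
∫_0^1 v(x) φ(x) dx = ∫_0^1 (2*x^4 - 4*x^3 + 2*x^2) dx. Term by term:
  ∫_0^1 2*x^4 dx = 2/5;  ∫_0^1 -4*x^3 dx = -1;  ∫_0^1 2*x^2 dx = 2/3.
Sum: 2/5 − 1 + 2/3 = 1/15.
So RHS = -∫_0^1 v(x) φ(x) dx = -1/15.
LHS − RHS = 1/4 ≠ 0, so the identity fails.
(For a valid weak derivative the identity must hold for EVERY test function, in particular this one. The failure shows v is NOT the weak derivative of u.)
Correct weak derivative would be u'(x) = -2*x - 1.


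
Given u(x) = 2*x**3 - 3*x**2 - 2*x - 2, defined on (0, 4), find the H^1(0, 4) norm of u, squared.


||u||_{H^1}^2 = 554528/105

The H^1 norm (squared) on an interval (0, L) is
  ||u||_{H^1}^2 = ∫_0^L u(x)^2 dx + ∫_0^L u'(x)^2 dx.
Compute u'(x) = 6*x**2 - 6*x - 2.
Then u(x)^2 = 4*x**6 - 12*x**5 + x**4 + 4*x**3 + 16*x**2 + 8*x + 4 and u'(x)^2 = 36*x**4 - 72*x**3 + 12*x**2 + 24*x + 4.
Integrate each monomial from 0 to 4 using ∫_0^4 c·x^n dx = c·4^(n+1)/(n+1):
  ∫_0^4 u(x)^2 dx = ∫_0^4 (4*x^6 - 12*x^5 + x^4 + 4*x^3 + 16*x^2 + 8*x + 4) dx. Term by term:
    ∫_0^4 4*x^6 dx = 65536/7;  ∫_0^4 -12*x^5 dx = -8192;  ∫_0^4 x^4 dx = 1024/5;
    ∫_0^4 4*x^3 dx = 256;  ∫_0^4 16*x^2 dx = 1024/3;  ∫_0^4 8*x dx = 64;
    ∫_0^4 4 dx = 16.
  Sum: 65536/7 − 8192 + 1024/5 + 256 + 1024/3 + 64 + 16 = 215504/105.
  ∫_0^4 u'(x)^2 dx = ∫_0^4 (36*x^4 - 72*x^3 + 12*x^2 + 24*x + 4) dx. Term by term:
    ∫_0^4 36*x^4 dx = 36864/5;  ∫_0^4 -72*x^3 dx = -4608;  ∫_0^4 12*x^2 dx = 256;
    ∫_0^4 24*x dx = 192;  ∫_0^4 4 dx = 16.
  Sum: 36864/5 − 4608 + 256 + 192 + 16 = 16144/5.
Adding: ||u||_{H^1}^2 = 215504/105 + 16144/5 = 554528/105.


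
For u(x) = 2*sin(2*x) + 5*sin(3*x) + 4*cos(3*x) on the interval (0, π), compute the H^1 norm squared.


||u||_{H^1(0,π)}^2 = -128 + 215*π

u'(x) = -12*sin(3*x) + 4*cos(2*x) + 15*cos(3*x).
Expand u² and (u')² and integrate term by term on (0, π), using: for integers n ≥ 1, ∫_0^π sin²(nx) dx = ∫_0^π cos²(nx) dx = π/2; for n ≠ n', ∫_0^π sin(nx)sin(n'x) dx = ∫_0^π cos(nx)cos(n'x) dx = 0; and by product-to-sum, ∫_0^π sin(nx)cos(n'x) dx = ½∫_0^π [sin((n+n')x) + sin((n−n')x)] dx, which is 0 when n+n' is even and 2n/(n²−n'²) when n+n' is odd (it need not vanish on (0, π)).
  u² squared terms: (2)²·∫sin(2x)² dx = 4·π/2 = 2*π;  (4)²·∫cos(3x)² dx = 16·π/2 = 8*π;  (5)²·∫sin(3x)² dx = 25·π/2 = 25*π/2.
  u² cross terms: 2·(2)·(4)·∫sin(2x)·cos(3x) dx = 16·(-4/5) = -64/5;  2·(2)·(5)·∫sin(2x)·sin(3x) dx = 20·(0) = 0;  2·(4)·(5)·∫cos(3x)·sin(3x) dx = 40·(0) = 0.
  So ∫_0^π u² dx = 2*π + 8*π + 25*π/2 − 64/5 + 0 + 0 = -64/5 + 45*π/2.
  (u')² squared terms: (-12)²·∫sin(3x)² dx = 144·π/2 = 72*π;  (4)²·∫cos(2x)² dx = 16·π/2 = 8*π;  (15)²·∫cos(3x)² dx = 225·π/2 = 225*π/2.
  (u')² cross terms: 2·(-12)·(4)·∫sin(3x)·cos(2x) dx = -96·(6/5) = -576/5;  2·(-12)·(15)·∫sin(3x)·cos(3x) dx = -360·(0) = 0;  2·(4)·(15)·∫cos(2x)·cos(3x) dx = 120·(0) = 0.
  So ∫_0^π (u')² dx = 72*π + 8*π + 225*π/2 − 576/5 + 0 + 0 = -576/5 + 385*π/2.
||u||_{H^1}^2 = (-64/5 + 45*π/2) + (-576/5 + 385*π/2) = -128 + 215*π.


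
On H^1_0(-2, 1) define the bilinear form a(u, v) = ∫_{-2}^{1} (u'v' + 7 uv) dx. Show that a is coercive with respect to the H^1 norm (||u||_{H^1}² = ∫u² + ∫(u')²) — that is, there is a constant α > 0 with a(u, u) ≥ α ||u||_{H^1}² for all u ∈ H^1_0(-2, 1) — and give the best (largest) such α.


α = 1

Coercivity of a(·,·) on H^1_0(-2, 1) means a(u, u) ≥ α ||u||_{H^1}² for every u ∈ H^1_0.
The interval has length L = 3, and Poincaré/coercivity depend only on L. Here a(u, u) = ∫(u')² + (7)·∫u².
Here c = 7 ≥ 1, so a(u,u) = ∫(u')² + c∫u² ≥ ∫(u')² + ∫u² = ||u||_{H^1}², i.e. α = 1 works. No larger α is possible: a(u,u) ≥ α||u||_{H^1}² means (1−α)∫(u')² ≥ (α−c)∫u², and for the modes u_n = sin(nπ(x−x₀)/L) (x₀ the left endpoint) one has ∫u_n²/∫(u_n')² = (L/(nπ))² → 0, so a(u_n,u_n)/||u_n||_{H^1}² → 1. Hence the optimal constant is α = 1.
Therefore α = 1.


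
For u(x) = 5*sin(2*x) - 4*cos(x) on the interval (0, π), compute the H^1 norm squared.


||u||_{H^1(0,π)}^2 = -320/3 + 157*π/2

u'(x) = 4*sin(x) + 10*cos(2*x).
Expand u² and (u')² and integrate term by term on (0, π), using: for integers n ≥ 1, ∫_0^π sin²(nx) dx = ∫_0^π cos²(nx) dx = π/2; for n ≠ n', ∫_0^π sin(nx)sin(n'x) dx = ∫_0^π cos(nx)cos(n'x) dx = 0; and by product-to-sum, ∫_0^π sin(nx)cos(n'x) dx = ½∫_0^π [sin((n+n')x) + sin((n−n')x)] dx, which is 0 when n+n' is even and 2n/(n²−n'²) when n+n' is odd (it need not vanish on (0, π)).
  u² squared terms: (-4)²·∫cos(x)² dx = 16·π/2 = 8*π;  (5)²·∫sin(2x)² dx = 25·π/2 = 25*π/2.
  u² cross terms: 2·(-4)·(5)·∫cos(x)·sin(2x) dx = -40·(4/3) = -160/3.
  So ∫_0^π u² dx = 8*π + 25*π/2 − 160/3 = -160/3 + 41*π/2.
  (u')² squared terms: (4)²·∫sin(x)² dx = 16·π/2 = 8*π;  (10)²·∫cos(2x)² dx = 100·π/2 = 50*π.
  (u')² cross terms: 2·(4)·(10)·∫sin(x)·cos(2x) dx = 80·(-2/3) = -160/3.
  So ∫_0^π (u')² dx = 8*π + 50*π − 160/3 = -160/3 + 58*π.
||u||_{H^1}^2 = (-160/3 + 41*π/2) + (-160/3 + 58*π) = -320/3 + 157*π/2.


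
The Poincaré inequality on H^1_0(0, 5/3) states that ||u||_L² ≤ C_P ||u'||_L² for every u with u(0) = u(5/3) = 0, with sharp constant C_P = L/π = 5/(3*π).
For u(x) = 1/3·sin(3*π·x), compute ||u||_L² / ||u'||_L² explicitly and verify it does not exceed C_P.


||u||_L² / ||u'||_L² = 1/(3*π) < C_P = 5/(3*π).

u(x) = 1/3·sin(3*π·x), so u'(x) = π*cos(3*π*x).
Writing u(x) = A·sin(kπx/L) with A = 1/3 and k = 5, use ∫_0^L sin²(kπx/L) dx = L/2 and ∫_0^L cos²(kπx/L) dx = L/2.
u² = 1/9·sin²(3*π·x) and (u')² = π^2·cos²(3*π·x), and each of sin², cos² integrates to L/2 = 5/6 over (0, 5/3).
∫_0^5/3 u² dx = 5/54, so ||u||_L² = sqrt(30)/18.
∫_0^5/3 (u')² dx = 5*π^2/6, so ||u'||_L² = sqrt(30)*π/6.
Ratio ||u||_L² / ||u'||_L² = 1/(3*π).
Sharp Poincaré constant on H^1_0(0, 5/3) is C_P = L/π = 5/(3*π), achieved by sin(3*π/5·x).
This is the k = 5 harmonic; the ratio L/(kπ) is strictly less than C_P = L/π, consistent with the sharp inequality ||u||_L² ≤ C_P ||u'||_L².


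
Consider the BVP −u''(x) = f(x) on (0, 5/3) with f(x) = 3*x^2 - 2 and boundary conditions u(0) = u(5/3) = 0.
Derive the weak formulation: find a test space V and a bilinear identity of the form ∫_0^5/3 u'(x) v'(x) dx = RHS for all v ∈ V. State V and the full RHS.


V = H^1_0(0, 5/3) (so v(0) = v(5/3) = 0); weak form: ∫_0^5/3 u'v' dx = ∫_0^5/3 (3*x^2 - 2) v dx for all v ∈ V.

Multiply both sides by a test function v and integrate from 0 to 5/3:
  ∫_0^5/3 −u''(x) v(x) dx = ∫_0^5/3 f(x) v(x) dx.
Integrate the LHS by parts once:
  ∫_0^5/3 −u'' v dx = −[u'(x) v(x)]_0^5/3 + ∫_0^5/3 u'(x) v'(x) dx.
Thus ∫_0^5/3 u'(x) v'(x) dx = ∫_0^5/3 f(x) v(x) dx + [u'(x) v(x)]_0^5/3.
Choose V so that boundary terms are either known or forced to vanish.
u is Dirichlet: u(0) = u(5/3) = 0. Let V = H^1_0(0, 5/3); then v(0) = v(5/3) = 0, and [u' v]_0^5/3 = 0.
Weak formulation: find u (satisfying any essential BC) such that ∫_0^5/3 u'(x) v'(x) dx = ∫_0^5/3 f v dx for all v ∈ V.
Substituting f(x) = 3*x^2 - 2, the right-hand side is ∫_0^5/3 (3*x^2 - 2) v dx.


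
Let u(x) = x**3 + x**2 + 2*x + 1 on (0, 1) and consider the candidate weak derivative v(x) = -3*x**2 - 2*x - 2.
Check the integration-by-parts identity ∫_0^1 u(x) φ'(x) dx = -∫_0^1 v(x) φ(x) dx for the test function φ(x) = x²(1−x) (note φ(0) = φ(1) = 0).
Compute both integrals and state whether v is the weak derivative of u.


LHS = -11/30, RHS = 11/30. No, v is not the weak derivative of u.

u(x) = x**3 + x**2 + 2*x + 1, classical derivative u'(x) = 3*x**2 + 2*x + 2.
φ(x) = x²(1−x), so φ'(x) = x*(2 - 3*x).
Note φ(0) = φ(1) = 0, so the boundary term u·φ vanishes.
LHS = ∫_0^1 u(x) φ'(x) dx = ∫_0^1 (-3*x^5 - x^4 - 4*x^3 + x^2 + 2*x) dx. Term by term:
  ∫_0^1 -3*x^5 dx = -1/2;  ∫_0^1 -x^4 dx = -1/5;  ∫_0^1 -4*x^3 dx = -1;
  ∫_0^1 x^2 dx = 1/3;  ∫_0^1 2*x dx = 1.
Sum: -1/2 − 1/5 − 1 + 1/3 + 1 = -11/30.
So LHS = -11/30.
∫_0^1 v(x) φ(x) dx = ∫_0^1 (3*x^5 - x^4 - 2*x^2) dx. Term by term:
  ∫_0^1 3*x^5 dx = 1/2;  ∫_0^1 -x^4 dx = -1/5;  ∫_0^1 -2*x^2 dx = -2/3.
Sum: 1/2 − 1/5 − 2/3 = -11/30.
So RHS = -∫_0^1 v(x) φ(x) dx = 11/30.
LHS − RHS = -11/15 ≠ 0, so the identity fails.
(For a valid weak derivative the identity must hold for EVERY test function, in particular this one. The failure shows v is NOT the weak derivative of u.)
Correct weak derivative would be u'(x) = 3*x**2 + 2*x + 2.


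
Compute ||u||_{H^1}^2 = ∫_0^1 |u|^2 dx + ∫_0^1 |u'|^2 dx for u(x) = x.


||u||_{H^1}^2 = 4/3

The H^1 norm (squared) on an interval (0, L) is
  ||u||_{H^1}^2 = ∫_0^L u(x)^2 dx + ∫_0^L u'(x)^2 dx.
Compute u'(x) = 1.
Then u(x)^2 = x**2 and u'(x)^2 = 1.
Integrate each monomial from 0 to 1 using ∫_0^1 c·x^n dx = c·1^(n+1)/(n+1):
  ∫_0^1 u(x)^2 dx = ∫_0^1 (x^2) dx. Term by term:
    ∫_0^1 x^2 dx = 1/3.
  ∫_0^1 u'(x)^2 dx = ∫_0^1 (1) dx. Term by term:
    ∫_0^1 1 dx = 1.
Adding: ||u||_{H^1}^2 = 1/3 + 1 = 4/3.


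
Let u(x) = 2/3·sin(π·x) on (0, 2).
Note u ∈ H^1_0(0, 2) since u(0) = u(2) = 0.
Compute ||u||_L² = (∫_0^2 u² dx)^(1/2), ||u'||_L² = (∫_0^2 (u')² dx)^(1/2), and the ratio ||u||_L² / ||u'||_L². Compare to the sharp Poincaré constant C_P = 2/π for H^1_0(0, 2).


||u||_L² / ||u'||_L² = 1/π < C_P = 2/π.

u(x) = 2/3·sin(π·x), so u'(x) = 2*π*cos(π*x)/3.
Writing u(x) = A·sin(kπx/L) with A = 2/3 and k = 2, use ∫_0^L sin²(kπx/L) dx = L/2 and ∫_0^L cos²(kπx/L) dx = L/2.
u² = 4/9·sin²(π·x) and (u')² = 4*π^2/9·cos²(π·x), and each of sin², cos² integrates to L/2 = 1 over (0, 2).
∫_0^2 u² dx = 4/9, so ||u||_L² = 2/3.
∫_0^2 (u')² dx = 4*π^2/9, so ||u'||_L² = 2*π/3.
Ratio ||u||_L² / ||u'||_L² = 1/π.
Sharp Poincaré constant on H^1_0(0, 2) is C_P = L/π = 2/π, achieved by sin(π/2·x).
This is the k = 2 harmonic; the ratio L/(kπ) is strictly less than C_P = L/π, consistent with the sharp inequality ||u||_L² ≤ C_P ||u'||_L².


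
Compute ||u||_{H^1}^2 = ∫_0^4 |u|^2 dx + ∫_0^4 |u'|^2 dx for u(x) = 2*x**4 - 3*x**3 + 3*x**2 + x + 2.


||u||_{H^1}^2 = 44834396/315

The H^1 norm (squared) on an interval (0, L) is
  ||u||_{H^1}^2 = ∫_0^L u(x)^2 dx + ∫_0^L u'(x)^2 dx.
Compute u'(x) = 8*x**3 - 9*x**2 + 6*x + 1.
Then u(x)^2 = 4*x**8 - 12*x**7 + 21*x**6 - 14*x**5 + 11*x**4 - 6*x**3 + 13*x**2 + 4*x + 4 and u'(x)^2 = 64*x**6 - 144*x**5 + 177*x**4 - 92*x**3 + 18*x**2 + 12*x + 1.
Integrate each monomial from 0 to 4 using ∫_0^4 c·x^n dx = c·4^(n+1)/(n+1):
  ∫_0^4 u(x)^2 dx = ∫_0^4 (4*x^8 - 12*x^7 + 21*x^6 - 14*x^5 + 11*x^4 - 6*x^3 + 13*x^2 + 4*x + 4) dx. Term by term:
    ∫_0^4 4*x^8 dx = 1048576/9;  ∫_0^4 -12*x^7 dx = -98304;  ∫_0^4 21*x^6 dx = 49152;
    ∫_0^4 -14*x^5 dx = -28672/3;  ∫_0^4 11*x^4 dx = 11264/5;  ∫_0^4 -6*x^3 dx = -384;
    ∫_0^4 13*x^2 dx = 832/3;  ∫_0^4 4*x dx = 32;  ∫_0^4 4 dx = 16.
  Sum: 1048576/9 − 98304 + 49152 − 28672/3 + 11264/5 − 384 + 832/3 + 32 + 16 = 2699696/45.
  ∫_0^4 u'(x)^2 dx = ∫_0^4 (64*x^6 - 144*x^5 + 177*x^4 - 92*x^3 + 18*x^2 + 12*x + 1) dx. Term by term:
    ∫_0^4 64*x^6 dx = 1048576/7;  ∫_0^4 -144*x^5 dx = -98304;  ∫_0^4 177*x^4 dx = 181248/5;
    ∫_0^4 -92*x^3 dx = -5888;  ∫_0^4 18*x^2 dx = 384;  ∫_0^4 12*x dx = 96;
    ∫_0^4 1 dx = 4.
  Sum: 1048576/7 − 98304 + 181248/5 − 5888 + 384 + 96 + 4 = 2881836/35.
Adding: ||u||_{H^1}^2 = 2699696/45 + 2881836/35 = 44834396/315.


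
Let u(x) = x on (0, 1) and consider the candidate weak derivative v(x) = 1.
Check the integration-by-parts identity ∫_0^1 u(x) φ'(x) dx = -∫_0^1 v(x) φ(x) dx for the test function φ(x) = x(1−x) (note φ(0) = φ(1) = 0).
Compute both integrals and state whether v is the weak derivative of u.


LHS = -1/6, RHS = -1/6. Yes, v = u' weakly.

u(x) = x, classical derivative u'(x) = 1.
φ(x) = x(1−x), so φ'(x) = 1 - 2*x.
Note φ(0) = φ(1) = 0, so the boundary term u·φ vanishes.
LHS = ∫_0^1 u(x) φ'(x) dx = ∫_0^1 (-2*x^2 + x) dx. Term by term:
  ∫_0^1 -2*x^2 dx = -2/3;  ∫_0^1 x dx = 1/2.
Sum: -2/3 + 1/2 = -1/6.
So LHS = -1/6.
∫_0^1 v(x) φ(x) dx = ∫_0^1 (-x^2 + x) dx. Term by term:
  ∫_0^1 -x^2 dx = -1/3;  ∫_0^1 x dx = 1/2.
Sum: -1/3 + 1/2 = 1/6.
So RHS = -∫_0^1 v(x) φ(x) dx = -1/6.
LHS = RHS, so the identity holds for this test φ.
Moreover u is smooth here and v(x) = u'(x) = 1 pointwise, so the identity holds for every test function. Hence v is the weak derivative of u.


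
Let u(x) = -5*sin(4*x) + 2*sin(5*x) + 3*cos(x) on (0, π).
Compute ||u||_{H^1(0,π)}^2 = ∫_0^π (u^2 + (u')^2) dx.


||u||_{H^1(0,π)}^2 = -32 + 547*π/2

u'(x) = -3*sin(x) - 20*cos(4*x) + 10*cos(5*x).
Expand u² and (u')² and integrate term by term on (0, π), using: for integers n ≥ 1, ∫_0^π sin²(nx) dx = ∫_0^π cos²(nx) dx = π/2; for n ≠ n', ∫_0^π sin(nx)sin(n'x) dx = ∫_0^π cos(nx)cos(n'x) dx = 0; and by product-to-sum, ∫_0^π sin(nx)cos(n'x) dx = ½∫_0^π [sin((n+n')x) + sin((n−n')x)] dx, which is 0 when n+n' is even and 2n/(n²−n'²) when n+n' is odd (it need not vanish on (0, π)).
  u² squared terms: (-5)²·∫sin(4x)² dx = 25·π/2 = 25*π/2;  (2)²·∫sin(5x)² dx = 4·π/2 = 2*π;  (3)²·∫cos(x)² dx = 9·π/2 = 9*π/2.
  u² cross terms: 2·(-5)·(2)·∫sin(4x)·sin(5x) dx = -20·(0) = 0;  2·(-5)·(3)·∫sin(4x)·cos(x) dx = -30·(8/15) = -16;  2·(2)·(3)·∫sin(5x)·cos(x) dx = 12·(0) = 0.
  So ∫_0^π u² dx = 25*π/2 + 2*π + 9*π/2 + 0 − 16 + 0 = -16 + 19*π.
  (u')² squared terms: (-20)²·∫cos(4x)² dx = 400·π/2 = 200*π;  (-3)²·∫sin(x)² dx = 9·π/2 = 9*π/2;  (10)²·∫cos(5x)² dx = 100·π/2 = 50*π.
  (u')² cross terms: 2·(-20)·(-3)·∫cos(4x)·sin(x) dx = 120·(-2/15) = -16;  2·(-20)·(10)·∫cos(4x)·cos(5x) dx = -400·(0) = 0;  2·(-3)·(10)·∫sin(x)·cos(5x) dx = -60·(0) = 0.
  So ∫_0^π (u')² dx = 200*π + 9*π/2 + 50*π − 16 + 0 + 0 = -16 + 509*π/2.
||u||_{H^1}^2 = (-16 + 19*π) + (-16 + 509*π/2) = -32 + 547*π/2.


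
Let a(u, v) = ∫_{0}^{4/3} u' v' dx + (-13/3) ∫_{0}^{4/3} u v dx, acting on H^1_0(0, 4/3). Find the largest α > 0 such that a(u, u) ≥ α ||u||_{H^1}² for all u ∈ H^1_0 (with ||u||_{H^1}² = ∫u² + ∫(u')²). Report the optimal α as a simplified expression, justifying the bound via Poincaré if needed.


α = (-208 + 27*π^2)/(3*(16 + 9*π^2))

Coercivity of a(·,·) on H^1_0(0, 4/3) means a(u, u) ≥ α ||u||_{H^1}² for every u ∈ H^1_0.
The interval has length L = 4/3, and Poincaré/coercivity depend only on L. Here a(u, u) = ∫(u')² + (-13/3)·∫u².
Here c = -13/3 < 0 with |c| < (π/L)² = 9*π^2/16, so coercivity still holds. The condition a(u,u) ≥ α||u||_{H^1}² reads (1−α)∫(u')² ≥ (α−c)∫u². Any admissible α is ≤ 1 (rapidly oscillating u have ∫u²/∫(u')² → 0), and α = 1 would force 0 ≥ (1−c)∫u², impossible since c < 1; so 1−α > 0. By the sharp Poincaré inequality on H^1_0 of an interval of length L, ∫(u')² ≥ (π/L)²∫u² with equality for the first sine mode sin(π(x−x₀)/L) (x₀ the left endpoint), so the inequality holds for all u iff (1−α)(π/L)² ≥ α − c, i.e. α ≤ ((π/L)² + c)/((π/L)² + 1) = (1 + c(L/π)²)/(1 + (L/π)²). (Direct route, valid since c ≤ 0: Poincaré gives c∫u² ≥ c(L/π)²∫(u')², so a(u,u) ≥ (1 + c(L/π)²)∫(u')², while ||u||_{H^1}² ≤ (1 + (L/π)²)∫(u')²; dividing yields the same α.) With (π/L)² = 9*π^2/16 and c = -13/3, the largest admissible constant is α = ((π/L)² + c)/((π/L)² + 1).
Simplifying, α = (-208 + 27*π^2)/(3*(16 + 9*π^2)).


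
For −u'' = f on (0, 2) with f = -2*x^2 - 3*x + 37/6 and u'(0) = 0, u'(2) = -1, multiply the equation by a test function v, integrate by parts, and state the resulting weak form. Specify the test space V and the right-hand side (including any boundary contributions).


V = H^1(0, 2) (v unrestricted at boundary; u is determined up to an additive constant); weak form: ∫_0^2 u'v' dx = ∫_0^2 (-2*x^2 - 3*x + 37/6) v dx − v(2) for all v ∈ V.

Multiply both sides by a test function v and integrate from 0 to 2:
  ∫_0^2 −u''(x) v(x) dx = ∫_0^2 f(x) v(x) dx.
Integrate the LHS by parts once:
  ∫_0^2 −u'' v dx = −[u'(x) v(x)]_0^2 + ∫_0^2 u'(x) v'(x) dx.
Thus ∫_0^2 u'(x) v'(x) dx = ∫_0^2 f(x) v(x) dx + [u'(x) v(x)]_0^2.
Choose V so that boundary terms are either known or forced to vanish.
u has inhomogeneous Neumann u'(0) = 0, u'(2) = -1. [u' v]_0^2 = (-1)·v(2) − (0)·v(0) = − v(2). Take V = H^1(0, 2); boundary term becomes part of RHS.
Weak formulation: find u (satisfying any essential BC) such that ∫_0^2 u'(x) v'(x) dx = ∫_0^2 f v dx − v(2) for all v ∈ V (Neumann data are natural BCs: they enter the RHS as boundary terms).
Substituting f(x) = -2*x^2 - 3*x + 37/6, the right-hand side is ∫_0^2 (-2*x^2 - 3*x + 37/6) v dx − v(2).
Compatibility check (pure Neumann): taking v ≡ 1 ∈ V gives 0 = ∫_0^2 f dx + (-1) − (0), i.e. ∫_0^2 f dx must equal u'(0) − u'(2) = 1. Indeed ∫_0^2 (-2*x^2 - 3*x + 37/6) dx = 1, so the data are compatible. The solution is then unique only up to an additive constant (fix it e.g. by requiring ∫_0^2 u dx = 0).


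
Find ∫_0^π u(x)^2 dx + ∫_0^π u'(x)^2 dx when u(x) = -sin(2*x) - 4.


||u||_{H^1(0,π)}^2 = 37*π/2

u'(x) = -2*cos(2*x).
Expand u² and (u')² and integrate term by term on (0, π), using: for integers n ≥ 1, ∫_0^π sin²(nx) dx = ∫_0^π cos²(nx) dx = π/2; for n ≠ n', ∫_0^π sin(nx)sin(n'x) dx = ∫_0^π cos(nx)cos(n'x) dx = 0; and by product-to-sum, ∫_0^π sin(nx)cos(n'x) dx = ½∫_0^π [sin((n+n')x) + sin((n−n')x)] dx, which is 0 when n+n' is even and 2n/(n²−n'²) when n+n' is odd (it need not vanish on (0, π)). For the constant mode: ∫_0^π 1 dx = π, ∫_0^π cos(nx) dx = 0, ∫_0^π sin(nx) dx = (1−(−1)^n)/n.
  u² squared terms: (-4)²·∫1 dx = 16·π = 16*π;  (-1)²·∫sin(2x)² dx = 1·π/2 = π/2.
  u² cross terms: 2·(-4)·(-1)·∫1·sin(2x) dx = 8·(0) = 0.
  So ∫_0^π u² dx = 16*π + π/2 + 0 = 33*π/2.
  (u')² squared terms: (-2)²·∫cos(2x)² dx = 4·π/2 = 2*π.
  So ∫_0^π (u')² dx = 2*π.
||u||_{H^1}^2 = (33*π/2) + (2*π) = 37*π/2.


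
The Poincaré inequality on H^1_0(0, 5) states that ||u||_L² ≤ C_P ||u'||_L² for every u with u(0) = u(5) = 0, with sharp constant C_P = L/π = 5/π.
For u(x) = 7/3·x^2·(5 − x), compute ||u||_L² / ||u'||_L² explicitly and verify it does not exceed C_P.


||u||_L² / ||u'||_L² = 5*sqrt(14)/14 < C_P = 5/π.

u(x) = 7/3·x^2·(5 − x), so u'(x) = 7*x*(10 - 3*x)/3.
u(x) = 7/3·x^2·(5 − x) vanishes at x = 0 and x = 5, so u ∈ H^1_0(0, 5). Differentiate via the product rule and integrate the resulting polynomials term by term.
  ∫_0^5 u² dx = ∫_0^5 (49*x^6/9 - 490*x^5/9 + 1225*x^4/9) dx. Term by term:
    ∫_0^5 49*x^6/9 dx = 546875/9;  ∫_0^5 -490*x^5/9 dx = -3828125/27;  ∫_0^5 1225*x^4/9 dx = 765625/9.
  Sum: 546875/9 − 3828125/27 + 765625/9 = 109375/27.
  ∫_0^5 (u')² dx = ∫_0^5 (49*x^4 - 980*x^3/3 + 4900*x^2/9) dx. Term by term:
    ∫_0^5 49*x^4 dx = 30625;  ∫_0^5 -980*x^3/3 dx = -153125/3;  ∫_0^5 4900*x^2/9 dx = 612500/27.
  Sum: 30625 − 153125/3 + 612500/27 = 61250/27.
∫_0^5 u² dx = 109375/27, so ||u||_L² = 125*sqrt(21)/9.
∫_0^5 (u')² dx = 61250/27, so ||u'||_L² = 175*sqrt(6)/9.
Ratio ||u||_L² / ||u'||_L² = 5*sqrt(14)/14.
Sharp Poincaré constant on H^1_0(0, 5) is C_P = L/π = 5/π, achieved by sin(π/5·x).
A polynomial bump cannot attain the sharp Poincaré constant (only the first sine eigenfunction does), so the ratio is strictly less than C_P, consistent with ||u||_L² ≤ C_P ||u'||_L².
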